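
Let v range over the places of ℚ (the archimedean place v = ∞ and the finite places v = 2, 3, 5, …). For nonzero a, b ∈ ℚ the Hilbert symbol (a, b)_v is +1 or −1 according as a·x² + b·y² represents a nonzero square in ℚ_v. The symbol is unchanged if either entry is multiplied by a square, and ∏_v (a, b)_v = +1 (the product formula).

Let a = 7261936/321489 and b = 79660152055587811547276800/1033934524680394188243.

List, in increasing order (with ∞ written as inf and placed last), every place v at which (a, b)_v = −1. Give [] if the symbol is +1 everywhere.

(a, b) ≡ (31, 868434) mod (ℚ^×)²; places V = {2, 3, 5, 7, 11, 17, 23, 29, 31, 37, 41, ∞}.
(a,b)_17: α=0, u≡6; β=2, v≡11 (mod 17); (6|17)=-1, (11|17)=-1; sign (−1)^0·-1^2·-1^0 = +1.
(a,b)_2: α=4, β=9; u≡7, v≡1 (mod 8); ε(u)ε(v)=1·0, αω(v)=4·0, βω(u)=9·0; sum ≡ 0  ⇒  +1.
(a,b)_29: α=0, u≡14; β=1, v≡27 (mod 29); (14|29)=-1, (27|29)=-1; sign (−1)^0·-1^1·-1^0 = -1.
(a,b)_5: α=0, u≡4; β=2, v≡4 (mod 5); (4|5)=+1, (4|5)=+1; sign (−1)^0·+1^2·+1^0 = +1.
(a,b)_23: α=0, u≡3; β=-1, v≡19 (mod 23); (3|23)=+1, (19|23)=-1; sign (−1)^0·+1^-1·-1^0 = +1.
(a,b)_31: α=1, u≡19; β=5, v≡26 (mod 31); (19|31)=+1, (26|31)=-1; sign (−1)^1·+1^5·-1^1 = +1.
(a,b)_7: α=-2, u≡5; β=-5, v≡2 (mod 7); (5|7)=-1, (2|7)=+1; sign (−1)^0·-1^-5·+1^-2 = -1.
(a,b)_∞: sgn(31)=+, sgn(868434)=+, so +1.
(a,b)_3: α=-8, u≡1; β=-19, v≡2 (mod 3); (1|3)=+1, (2|3)=-1; sign (−1)^0·+1^-19·-1^-8 = +1.
(a,b)_11: α=4, u≡4; β=10, v≡10 (mod 11); (4|11)=+1, (10|11)=-1; sign (−1)^0·+1^10·-1^4 = +1.
(a,b)_41: α=0, u≡2; β=-2, v≡35 (mod 41); (2|41)=+1, (35|41)=-1; sign (−1)^0·+1^-2·-1^0 = +1.
(a,b)_37: α=0, u≡32; β=-2, v≡30 (mod 37); (32|37)=-1, (30|37)=+1; sign (−1)^0·-1^-2·+1^0 = +1.
|Ram(31, 868434)| = 2, even; anisotropic at {7, 29}.

[7, 29]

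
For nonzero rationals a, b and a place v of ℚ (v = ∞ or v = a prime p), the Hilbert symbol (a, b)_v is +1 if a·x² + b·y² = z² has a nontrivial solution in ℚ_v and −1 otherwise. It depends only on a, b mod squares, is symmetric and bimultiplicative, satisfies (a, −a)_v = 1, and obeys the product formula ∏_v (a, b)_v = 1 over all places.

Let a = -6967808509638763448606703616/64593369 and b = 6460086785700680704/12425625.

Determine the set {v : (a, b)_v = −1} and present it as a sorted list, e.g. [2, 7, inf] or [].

(a, b) ≡ (-12259, 380029) mod (ℚ^×)²; places V = {2, 3, 5, 11, 13, 17, 19, 23, 31, 41, 43, 47, 53, ∞}.
(a,b)_17: α=0, u≡13; β=2, v≡11 (mod 17); (13|17)=+1, (11|17)=-1; sign (−1)^0·+1^2·-1^0 = +1.
(a,b)_47: α=-2, u≡25; β=-2, v≡6 (mod 47); (25|47)=+1, (6|47)=+1; sign (−1)^0·+1^-2·+1^-2 = +1.
(a,b)_11: α=4, u≡7; β=2, v≡5 (mod 11); (7|11)=-1, (5|11)=+1; sign (−1)^0·-1^2·+1^4 = +1.
(a,b)_3: α=-4, u≡2; β=-2, v≡1 (mod 3); (2|3)=-1, (1|3)=+1; sign (−1)^0·-1^-2·+1^-4 = +1.
(a,b)_41: α=1, u≡35; β=1, v≡30 (mod 41); (35|41)=-1, (30|41)=-1; sign (−1)^0·-1^1·-1^1 = +1.
(a,b)_19: α=-2, u≡3; β=0, v≡12 (mod 19); (3|19)=-1, (12|19)=-1; sign (−1)^0·-1^0·-1^-2 = +1.
(a,b)_5: α=0, u≡1; β=-4, v≡4 (mod 5); (1|5)=+1, (4|5)=+1; sign (−1)^0·+1^-4·+1^0 = +1.
(a,b)_53: α=4, u≡10; β=2, v≡26 (mod 53); (10|53)=+1, (26|53)=-1; sign (−1)^0·+1^2·-1^4 = +1.
(a,b)_43: α=2, u≡37; β=0, v≡13 (mod 43); (37|43)=-1, (13|43)=+1; sign (−1)^0·-1^0·+1^2 = +1.
(a,b)_13: α=3, u≡2; β=3, v≡10 (mod 13); (2|13)=-1, (10|13)=+1; sign (−1)^0·-1^3·+1^3 = -1.
(a,b)_2: α=14, β=10; u≡5, v≡5 (mod 8); ε(u)ε(v)=0·0, αω(v)=14·1, βω(u)=10·1; sum ≡ 0  ⇒  +1.
(a,b)_∞: sgn(-12259)=−, sgn(380029)=+, so +1.
(a,b)_23: α=1, u≡5; β=1, v≡4 (mod 23); (5|23)=-1, (4|23)=+1; sign (−1)^1·-1^1·+1^1 = +1.
(a,b)_31: α=2, u≡21; β=1, v≡10 (mod 31); (21|31)=-1, (10|31)=+1; sign (−1)^0·-1^1·+1^2 = -1.
|Ram(-12259, 380029)| = 2, even; anisotropic at {13, 31}.

[13, 31]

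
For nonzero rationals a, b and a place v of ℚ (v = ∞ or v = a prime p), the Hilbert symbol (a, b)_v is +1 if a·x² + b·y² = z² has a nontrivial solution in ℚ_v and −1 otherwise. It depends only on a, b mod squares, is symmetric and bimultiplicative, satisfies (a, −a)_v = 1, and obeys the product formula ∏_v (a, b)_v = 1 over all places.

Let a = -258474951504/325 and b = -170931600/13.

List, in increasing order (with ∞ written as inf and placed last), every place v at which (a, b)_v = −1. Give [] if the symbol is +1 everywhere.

[2, 7, 13, inf]

Mod squares: a ≡ -29393, b ≡ -12597. Check v ∈ {∞, 2, 3, 5, 7, 11, 13, 17, 19}.
v=∞: -29393 < 0 and -12597 < 0  ⇒  (a,b)_∞ = -1.
v=5: a=5^-2·(≡2), b=5^2·(≡2) mod 5; (2|5)=-1, (2|5)=-1; (−1)^{-2·2·2}·(-1)^2·(-1)^-2 = +1.
v=19: a=19^1·(≡4), b=19^1·(≡15) mod 19; (4|19)=+1, (15|19)=-1; (−1)^{1·1·9}·(+1)^1·(-1)^1 = +1.
v=17: a=17^1·(≡10), b=17^1·(≡12) mod 17; (10|17)=-1, (12|17)=-1; (−1)^{1·1·8}·(-1)^1·(-1)^1 = +1.
v=11: a=11^2·(≡6), b=11^0·(≡9) mod 11; (6|11)=-1, (9|11)=+1; (−1)^{2·0·5}·(-1)^0·(+1)^2 = +1.
v=3: a=3^10·(≡1), b=3^3·(≡1) mod 3; (1|3)=+1, (1|3)=+1; (−1)^{10·3·1}·(+1)^3·(+1)^10 = +1.
v=13: a=13^-1·(≡3), b=13^-1·(≡5) mod 13; (3|13)=+1, (5|13)=-1; (−1)^{-1·-1·6}·(+1)^-1·(-1)^-1 = -1.
v=2: v_2(a)=4, v_2(b)=4; units ≡ 7, 3 (mod 8); ε·ε+αω+βω = 1·1+4·1+4·0 ≡ 1  ⇒  (a,b)_2 = -1.
v=7: a=7^1·(≡4), b=7^2·(≡6) mod 7; (4|7)=+1, (6|7)=-1; (−1)^{1·2·3}·(+1)^2·(-1)^1 = -1.
(-29393, -12597 / ℚ) ramifies at {2, 7, 13, ∞}: a division algebra.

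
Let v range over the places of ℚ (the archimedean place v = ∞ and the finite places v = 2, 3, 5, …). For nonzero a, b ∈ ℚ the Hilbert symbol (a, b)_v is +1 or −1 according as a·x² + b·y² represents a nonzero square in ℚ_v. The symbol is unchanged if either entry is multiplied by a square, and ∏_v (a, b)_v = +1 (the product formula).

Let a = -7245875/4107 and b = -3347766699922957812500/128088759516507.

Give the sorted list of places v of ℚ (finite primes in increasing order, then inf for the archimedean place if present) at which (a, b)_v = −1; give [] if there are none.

[3, inf]

(a, b) ≡ (-105, -231) mod (ℚ^×)²; places V = {2, 3, 5, 7, 11, 13, 37, 43, ∞}.
(a,b)_2: α=0, β=2; u≡7, v≡1 (mod 8); ε(u)ε(v)=1·0, αω(v)=0·0, βω(u)=2·0; sum ≡ 0  ⇒  +1.
(a,b)_7: α=3, u≡3; β=9, v≡1 (mod 7); (3|7)=-1, (1|7)=+1; sign (−1)^1·-1^9·+1^3 = +1.
(a,b)_3: α=-1, u≡1; β=-3, v≡1 (mod 3); (1|3)=+1, (1|3)=+1; sign (−1)^1·+1^-3·+1^-1 = -1.
(a,b)_11: α=0, u≡3; β=1, v≡4 (mod 11); (3|11)=+1, (4|11)=+1; sign (−1)^0·+1^1·+1^0 = +1.
(a,b)_37: α=-2, u≡19; β=-6, v≡10 (mod 37); (19|37)=-1, (10|37)=+1; sign (−1)^0·-1^-6·+1^-2 = +1.
(a,b)_5: α=3, u≡4; β=8, v≡4 (mod 5); (4|5)=+1, (4|5)=+1; sign (−1)^0·+1^8·+1^3 = +1.
(a,b)_43: α=0, u≡24; β=-2, v≡30 (mod 43); (24|43)=+1, (30|43)=-1; sign (−1)^0·+1^-2·-1^0 = +1.
(a,b)_∞: sgn(-105)=−, sgn(-231)=−, so -1.
(a,b)_13: α=2, u≡1; β=6, v≡9 (mod 13); (1|13)=+1, (9|13)=+1; sign (−1)^0·+1^6·+1^2 = +1.
Ram(-105, -231) = {3, ∞}; no ℚ_3-point on the conic.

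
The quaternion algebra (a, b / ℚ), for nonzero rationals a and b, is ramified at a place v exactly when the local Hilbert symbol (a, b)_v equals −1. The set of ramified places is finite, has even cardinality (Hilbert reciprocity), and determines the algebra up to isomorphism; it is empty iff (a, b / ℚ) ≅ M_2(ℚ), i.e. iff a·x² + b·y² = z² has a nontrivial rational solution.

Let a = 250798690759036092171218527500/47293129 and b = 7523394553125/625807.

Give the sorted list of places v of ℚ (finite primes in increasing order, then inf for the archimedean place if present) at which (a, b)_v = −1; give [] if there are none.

[2, 19, 41, 53]

Mod squares: a ≡ 3179099, b ≡ 25934755. Check v ∈ {∞, 2, 3, 5, 7, 11, 13, 19, 23, 31, 41, 53}.
v=19: a=19^5·(≡6), b=19^2·(≡15) mod 19; (6|19)=+1, (15|19)=-1; (−1)^{5·2·9}·(+1)^2·(-1)^5 = -1.
v=23: a=23^-4·(≡18), b=23^-2·(≡1) mod 23; (18|23)=+1, (1|23)=+1; (−1)^{-4·-2·11}·(+1)^-2·(+1)^-4 = +1.
v=7: a=7^3·(≡1), b=7^-1·(≡6) mod 7; (1|7)=+1, (6|7)=-1; (−1)^{3·-1·3}·(+1)^-1·(-1)^3 = +1.
v=53: a=53^3·(≡40), b=53^1·(≡51) mod 53; (40|53)=+1, (51|53)=-1; (−1)^{3·1·26}·(+1)^1·(-1)^3 = -1.
v=2: v_2(a)=2, v_2(b)=0; units ≡ 3, 3 (mod 8); ε·ε+αω+βω = 1·1+2·1+0·1 ≡ 1  ⇒  (a,b)_2 = -1.
v=31: a=31^2·(≡18), b=31^1·(≡1) mod 31; (18|31)=+1, (1|31)=+1; (−1)^{2·1·15}·(+1)^1·(+1)^2 = +1.
v=∞: 3179099 > 0 and 25934755 > 0  ⇒  (a,b)_∞ = +1.
v=13: a=13^-2·(≡10), b=13^-2·(≡2) mod 13; (10|13)=+1, (2|13)=-1; (−1)^{-2·-2·6}·(+1)^-2·(-1)^-2 = +1.
v=11: a=11^3·(≡7), b=11^1·(≡3) mod 11; (7|11)=-1, (3|11)=+1; (−1)^{3·1·5}·(-1)^1·(+1)^3 = +1.
v=3: a=3^2·(≡2), b=3^2·(≡1) mod 3; (2|3)=-1, (1|3)=+1; (−1)^{2·2·1}·(-1)^2·(+1)^2 = +1.
v=41: a=41^3·(≡37), b=41^1·(≡11) mod 41; (37|41)=+1, (11|41)=-1; (−1)^{3·1·20}·(+1)^1·(-1)^3 = -1.
v=5: a=5^4·(≡1), b=5^5·(≡1) mod 5; (1|5)=+1, (1|5)=+1; (−1)^{4·5·2}·(+1)^5·(+1)^4 = +1.
|Ram(3179099, 25934755)| = 4, even; anisotropic at {2, 19, 41, 53}.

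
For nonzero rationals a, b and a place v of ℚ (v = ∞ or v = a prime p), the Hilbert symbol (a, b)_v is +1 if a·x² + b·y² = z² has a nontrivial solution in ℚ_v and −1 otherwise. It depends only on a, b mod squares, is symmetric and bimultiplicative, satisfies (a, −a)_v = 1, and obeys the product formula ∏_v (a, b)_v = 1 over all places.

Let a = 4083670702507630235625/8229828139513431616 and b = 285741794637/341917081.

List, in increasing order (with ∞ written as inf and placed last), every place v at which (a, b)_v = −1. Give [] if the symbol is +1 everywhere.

(a, b) ≡ (57, 13) mod (ℚ^×)²; places V = {2, 3, 5, 11, 13, 17, 19, 31, 41, 43, ∞}.
(a,b)_5: α=4, u≡2; β=0, v≡2 (mod 5); (2|5)=-1, (2|5)=-1; sign (−1)^0·-1^0·-1^4 = +1.
(a,b)_41: α=-6, u≡39; β=-4, v≡14 (mod 41); (39|41)=+1, (14|41)=-1; sign (−1)^0·+1^-4·-1^-6 = +1.
(a,b)_2: α=-6, β=0; u≡1, v≡5 (mod 8); ε(u)ε(v)=0·0, αω(v)=-6·1, βω(u)=0·0; sum ≡ 0  ⇒  +1.
(a,b)_31: α=2, u≡24; β=0, v≡13 (mod 31); (24|31)=-1, (13|31)=-1; sign (−1)^0·-1^0·-1^2 = +1.
(a,b)_19: α=3, u≡15; β=2, v≡15 (mod 19); (15|19)=-1, (15|19)=-1; sign (−1)^0·-1^2·-1^3 = -1.
(a,b)_17: α=6, u≡11; β=4, v≡4 (mod 17); (11|17)=-1, (4|17)=+1; sign (−1)^0·-1^4·+1^6 = +1.
(a,b)_13: α=2, u≡5; β=1, v≡1 (mod 13); (5|13)=-1, (1|13)=+1; sign (−1)^0·-1^1·+1^2 = -1.
(a,b)_43: α=-2, u≡21; β=0, v≡35 (mod 43); (21|43)=+1, (35|43)=+1; sign (−1)^0·+1^0·+1^-2 = +1.
(a,b)_3: α=5, u≡1; β=6, v≡1 (mod 3); (1|3)=+1, (1|3)=+1; sign (−1)^0·+1^6·+1^5 = +1.
(a,b)_∞: sgn(57)=+, sgn(13)=+, so +1.
(a,b)_11: α=-4, u≡6; β=-2, v≡6 (mod 11); (6|11)=-1, (6|11)=-1; sign (−1)^0·-1^-2·-1^-4 = +1.
Ram(57, 13) = {13, 19}; no ℚ_13-point on the conic.

[13, 19]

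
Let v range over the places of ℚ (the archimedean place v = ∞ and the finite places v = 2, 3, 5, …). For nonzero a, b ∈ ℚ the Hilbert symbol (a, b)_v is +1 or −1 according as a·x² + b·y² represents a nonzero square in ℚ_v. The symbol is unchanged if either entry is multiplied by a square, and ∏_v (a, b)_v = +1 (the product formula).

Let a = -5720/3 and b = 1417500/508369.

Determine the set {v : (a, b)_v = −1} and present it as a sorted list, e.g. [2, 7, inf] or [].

Mod squares: a ≡ -4290, b ≡ 7. Check v ∈ {∞, 2, 3, 5, 7, 11, 13, 23, 31}.
v=3: a=3^-1·(≡1), b=3^4·(≡1) mod 3; (1|3)=+1, (1|3)=+1; (−1)^{-1·4·1}·(+1)^4·(+1)^-1 = +1.
v=23: a=23^0·(≡10), b=23^-2·(≡21) mod 23; (10|23)=-1, (21|23)=-1; (−1)^{0·-2·11}·(-1)^-2·(-1)^0 = +1.
v=13: a=13^1·(≡5), b=13^0·(≡8) mod 13; (5|13)=-1, (8|13)=-1; (−1)^{1·0·6}·(-1)^0·(-1)^1 = -1.
v=11: a=11^1·(≡10), b=11^0·(≡10) mod 11; (10|11)=-1, (10|11)=-1; (−1)^{1·0·5}·(-1)^0·(-1)^1 = -1.
v=7: a=7^0·(≡2), b=7^1·(≡4) mod 7; (2|7)=+1, (4|7)=+1; (−1)^{0·1·3}·(+1)^1·(+1)^0 = +1.
v=5: a=5^1·(≡2), b=5^4·(≡2) mod 5; (2|5)=-1, (2|5)=-1; (−1)^{1·4·2}·(-1)^4·(-1)^1 = -1.
v=2: v_2(a)=3, v_2(b)=2; units ≡ 7, 7 (mod 8); ε·ε+αω+βω = 1·1+3·0+2·0 ≡ 1  ⇒  (a,b)_2 = -1.
v=∞: -4290 < 0 and 7 > 0  ⇒  (a,b)_∞ = +1.
v=31: a=31^0·(≡5), b=31^-2·(≡28) mod 31; (5|31)=+1, (28|31)=+1; (−1)^{0·-2·15}·(+1)^-2·(+1)^0 = +1.
Ram(-4290, 7) = {2, 5, 11, 13}; no ℚ_2-point on the conic.

[2, 5, 11, 13]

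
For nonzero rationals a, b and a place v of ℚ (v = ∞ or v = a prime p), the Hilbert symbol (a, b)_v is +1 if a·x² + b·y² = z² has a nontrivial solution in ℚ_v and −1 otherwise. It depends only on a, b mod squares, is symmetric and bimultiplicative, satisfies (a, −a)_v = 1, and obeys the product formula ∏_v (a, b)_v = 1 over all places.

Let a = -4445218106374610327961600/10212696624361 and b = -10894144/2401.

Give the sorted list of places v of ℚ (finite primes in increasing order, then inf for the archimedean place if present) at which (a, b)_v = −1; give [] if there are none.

(a, b) ≡ (-40641, -589) mod (ℚ^×)²; places V = {2, 3, 5, 7, 11, 17, 19, 23, 31, ∞}.
(a,b)_5: α=2, u≡1; β=0, v≡1 (mod 5); (1|5)=+1, (1|5)=+1; sign (−1)^0·+1^0·+1^2 = +1.
(a,b)_11: α=-6, u≡3; β=0, v≡1 (mod 11); (3|11)=+1, (1|11)=+1; sign (−1)^0·+1^0·+1^-6 = +1.
(a,b)_3: α=3, u≡1; β=0, v≡2 (mod 3); (1|3)=+1, (2|3)=-1; sign (−1)^0·+1^0·-1^3 = -1.
(a,b)_2: α=24, β=6; u≡7, v≡3 (mod 8); ε(u)ε(v)=1·1, αω(v)=24·1, βω(u)=6·0; sum ≡ 1  ⇒  -1.
(a,b)_7: α=-8, u≡4; β=-4, v≡5 (mod 7); (4|7)=+1, (5|7)=-1; sign (−1)^0·+1^-4·-1^-8 = +1.
(a,b)_23: α=1, u≡3; β=0, v≡4 (mod 23); (3|23)=+1, (4|23)=+1; sign (−1)^0·+1^0·+1^1 = +1.
(a,b)_19: α=3, u≡10; β=1, v≡9 (mod 19); (10|19)=-1, (9|19)=+1; sign (−1)^1·-1^1·+1^3 = +1.
(a,b)_31: α=3, u≡29; β=1, v≡26 (mod 31); (29|31)=-1, (26|31)=-1; sign (−1)^1·-1^1·-1^3 = -1.
(a,b)_∞: sgn(-40641)=−, sgn(-589)=−, so -1.
(a,b)_17: α=4, u≡11; β=2, v≡11 (mod 17); (11|17)=-1, (11|17)=-1; sign (−1)^0·-1^2·-1^4 = +1.
|Ram(-40641, -589)| = 4, even; anisotropic at {2, 3, 31, ∞}.

[2, 3, 31, inf]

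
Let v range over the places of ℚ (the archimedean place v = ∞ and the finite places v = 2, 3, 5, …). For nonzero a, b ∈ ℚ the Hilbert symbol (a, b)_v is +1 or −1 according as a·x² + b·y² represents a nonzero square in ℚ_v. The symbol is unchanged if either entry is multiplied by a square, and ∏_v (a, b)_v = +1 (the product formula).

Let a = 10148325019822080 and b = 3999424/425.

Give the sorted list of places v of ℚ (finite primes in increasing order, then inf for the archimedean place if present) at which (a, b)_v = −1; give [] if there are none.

[2, 3, 5, 13]

Mod squares: a ≡ 570, b ≡ 1062347. Check v ∈ {∞, 2, 3, 5, 7, 11, 13, 17, 19, 23}.
v=7: a=7^4·(≡5), b=7^0·(≡6) mod 7; (5|7)=-1, (6|7)=-1; (−1)^{4·0·3}·(-1)^0·(-1)^4 = +1.
v=19: a=19^1·(≡16), b=19^1·(≡2) mod 19; (16|19)=+1, (2|19)=-1; (−1)^{1·1·9}·(+1)^1·(-1)^1 = +1.
v=13: a=13^2·(≡2), b=13^1·(≡9) mod 13; (2|13)=-1, (9|13)=+1; (−1)^{2·1·6}·(-1)^1·(+1)^2 = -1.
v=∞: 570 > 0 and 1062347 > 0  ⇒  (a,b)_∞ = +1.
v=11: a=11^0·(≡3), b=11^1·(≡8) mod 11; (3|11)=+1, (8|11)=-1; (−1)^{0·1·5}·(+1)^1·(-1)^0 = +1.
v=23: a=23^2·(≡2), b=23^1·(≡7) mod 23; (2|23)=+1, (7|23)=-1; (−1)^{2·1·11}·(+1)^1·(-1)^2 = +1.
v=2: v_2(a)=11, v_2(b)=6; units ≡ 5, 3 (mod 8); ε·ε+αω+βω = 0·1+11·1+6·1 ≡ 1  ⇒  (a,b)_2 = -1.
v=17: a=17^0·(≡13), b=17^-1·(≡9) mod 17; (13|17)=+1, (9|17)=+1; (−1)^{0·-1·8}·(+1)^-1·(+1)^0 = +1.
v=5: a=5^1·(≡1), b=5^-2·(≡2) mod 5; (1|5)=+1, (2|5)=-1; (−1)^{1·-2·2}·(+1)^-2·(-1)^1 = -1.
v=3: a=3^5·(≡1), b=3^0·(≡2) mod 3; (1|3)=+1, (2|3)=-1; (−1)^{5·0·1}·(+1)^0·(-1)^5 = -1.
(570, 1062347 / ℚ) ramifies at {2, 3, 5, 13}: a division algebra.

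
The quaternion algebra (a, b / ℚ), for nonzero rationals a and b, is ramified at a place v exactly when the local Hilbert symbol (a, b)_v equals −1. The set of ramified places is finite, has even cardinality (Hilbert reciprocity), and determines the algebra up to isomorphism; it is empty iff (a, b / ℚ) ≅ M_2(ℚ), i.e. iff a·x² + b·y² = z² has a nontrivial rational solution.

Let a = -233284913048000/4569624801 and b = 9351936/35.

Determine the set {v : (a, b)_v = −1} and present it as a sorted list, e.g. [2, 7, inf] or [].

(a, b) ≡ (-2255, 15785) mod (ℚ^×)²; places V = {2, 3, 5, 7, 11, 17, 29, 37, 41, 43, ∞}.
(a,b)_41: α=1, u≡17; β=1, v≡32 (mod 41); (17|41)=-1, (32|41)=+1; sign (−1)^0·-1^1·+1^1 = -1.
(a,b)_11: α=3, u≡1; β=1, v≡4 (mod 11); (1|11)=+1, (4|11)=+1; sign (−1)^1·+1^1·+1^3 = -1.
(a,b)_5: α=3, u≡1; β=-1, v≡3 (mod 5); (1|5)=+1, (3|5)=-1; sign (−1)^0·+1^-1·-1^3 = -1.
(a,b)_29: α=-2, u≡13; β=0, v≡22 (mod 29); (13|29)=+1, (22|29)=+1; sign (−1)^0·+1^0·+1^-2 = +1.
(a,b)_∞: sgn(-2255)=−, sgn(15785)=+, so +1.
(a,b)_7: α=-2, u≡6; β=-1, v≡4 (mod 7); (6|7)=-1, (4|7)=+1; sign (−1)^0·-1^-1·+1^-2 = -1.
(a,b)_37: α=-2, u≡17; β=0, v≡18 (mod 37); (17|37)=-1, (18|37)=-1; sign (−1)^0·-1^0·-1^-2 = +1.
(a,b)_3: α=-4, u≡1; β=4, v≡2 (mod 3); (1|3)=+1, (2|3)=-1; sign (−1)^0·+1^4·-1^-4 = +1.
(a,b)_17: α=2, u≡14; β=0, v≡15 (mod 17); (14|17)=-1, (15|17)=+1; sign (−1)^0·-1^0·+1^2 = +1.
(a,b)_43: α=2, u≡25; β=0, v≡6 (mod 43); (25|43)=+1, (6|43)=+1; sign (−1)^0·+1^0·+1^2 = +1.
(a,b)_2: α=6, β=8; u≡1, v≡1 (mod 8); ε(u)ε(v)=0·0, αω(v)=6·0, βω(u)=8·0; sum ≡ 0  ⇒  +1.
Ram(-2255, 15785) = {5, 7, 11, 41}; no ℚ_5-point on the conic.

[5, 7, 11, 41]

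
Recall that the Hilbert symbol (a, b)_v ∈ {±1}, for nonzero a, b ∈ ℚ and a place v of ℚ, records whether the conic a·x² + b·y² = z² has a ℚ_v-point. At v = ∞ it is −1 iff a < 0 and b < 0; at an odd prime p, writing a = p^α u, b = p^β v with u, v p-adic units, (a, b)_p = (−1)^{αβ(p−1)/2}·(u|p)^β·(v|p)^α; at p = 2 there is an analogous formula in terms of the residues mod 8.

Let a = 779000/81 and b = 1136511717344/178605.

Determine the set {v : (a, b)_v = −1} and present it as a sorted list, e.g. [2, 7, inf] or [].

[5, 41]

(a, b) ≡ (7790, 9430) mod (ℚ^×)²; places V = {2, 3, 5, 7, 17, 19, 23, 41, ∞}.
(a,b)_41: α=1, u≡24; β=1, v≡8 (mod 41); (24|41)=-1, (8|41)=+1; sign (−1)^0·-1^1·+1^1 = -1.
(a,b)_19: α=1, u≡11; β=4, v≡7 (mod 19); (11|19)=+1, (7|19)=+1; sign (−1)^0·+1^4·+1^1 = +1.
(a,b)_∞: sgn(7790)=+, sgn(9430)=+, so +1.
(a,b)_5: α=3, u≡2; β=-1, v≡4 (mod 5); (2|5)=-1, (4|5)=+1; sign (−1)^0·-1^-1·+1^3 = -1.
(a,b)_17: α=0, u≡2; β=2, v≡11 (mod 17); (2|17)=+1, (11|17)=-1; sign (−1)^0·+1^2·-1^0 = +1.
(a,b)_2: α=3, β=5; u≡7, v≡3 (mod 8); ε(u)ε(v)=1·1, αω(v)=3·1, βω(u)=5·0; sum ≡ 0  ⇒  +1.
(a,b)_7: α=0, u≡3; β=-2, v≡2 (mod 7); (3|7)=-1, (2|7)=+1; sign (−1)^0·-1^-2·+1^0 = +1.
(a,b)_23: α=0, u≡3; β=1, v≡20 (mod 23); (3|23)=+1, (20|23)=-1; sign (−1)^0·+1^1·-1^0 = +1.
(a,b)_3: α=-4, u≡2; β=-6, v≡1 (mod 3); (2|3)=-1, (1|3)=+1; sign (−1)^0·-1^-6·+1^-4 = +1.
Ram(7790, 9430) = {5, 41}; no ℚ_5-point on the conic.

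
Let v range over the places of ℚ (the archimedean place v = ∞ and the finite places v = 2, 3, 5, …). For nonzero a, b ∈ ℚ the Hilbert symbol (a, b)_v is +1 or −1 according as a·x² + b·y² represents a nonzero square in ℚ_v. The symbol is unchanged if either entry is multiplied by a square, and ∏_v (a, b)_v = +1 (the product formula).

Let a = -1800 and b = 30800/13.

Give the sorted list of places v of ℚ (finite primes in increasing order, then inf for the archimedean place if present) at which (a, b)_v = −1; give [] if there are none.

Mod squares: a ≡ -2, b ≡ 1001. Check v ∈ {∞, 2, 3, 5, 7, 11, 13}.
v=5: a=5^2·(≡3), b=5^2·(≡4) mod 5; (3|5)=-1, (4|5)=+1; (−1)^{2·2·2}·(-1)^2·(+1)^2 = +1.
v=2: v_2(a)=3, v_2(b)=4; units ≡ 7, 1 (mod 8); ε·ε+αω+βω = 1·0+3·0+4·0 ≡ 0  ⇒  (a,b)_2 = +1.
v=7: a=7^0·(≡6), b=7^1·(≡3) mod 7; (6|7)=-1, (3|7)=-1; (−1)^{0·1·3}·(-1)^1·(-1)^0 = -1.
v=∞: -2 < 0 and 1001 > 0  ⇒  (a,b)_∞ = +1.
v=13: a=13^0·(≡7), b=13^-1·(≡3) mod 13; (7|13)=-1, (3|13)=+1; (−1)^{0·-1·6}·(-1)^-1·(+1)^0 = -1.
v=11: a=11^0·(≡4), b=11^1·(≡3) mod 11; (4|11)=+1, (3|11)=+1; (−1)^{0·1·5}·(+1)^1·(+1)^0 = +1.
v=3: a=3^2·(≡1), b=3^0·(≡2) mod 3; (1|3)=+1, (2|3)=-1; (−1)^{2·0·1}·(+1)^0·(-1)^2 = +1.
(-2, 1001 / ℚ) ramifies at {7, 13}: a division algebra.

[7, 13]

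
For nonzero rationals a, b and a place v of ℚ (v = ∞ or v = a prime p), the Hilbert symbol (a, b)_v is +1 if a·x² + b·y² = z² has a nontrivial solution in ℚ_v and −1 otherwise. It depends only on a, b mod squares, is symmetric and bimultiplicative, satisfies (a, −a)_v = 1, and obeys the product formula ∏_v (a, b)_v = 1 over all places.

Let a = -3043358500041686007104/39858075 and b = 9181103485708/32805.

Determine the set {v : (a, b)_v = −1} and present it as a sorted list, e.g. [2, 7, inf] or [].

[3, 5]

Mod squares: a ≡ -6783, b ≡ 935. Check v ∈ {∞, 2, 3, 5, 7, 11, 17, 19}.
v=∞: -6783 < 0 and 935 > 0  ⇒  (a,b)_∞ = +1.
v=2: v_2(a)=6, v_2(b)=2; units ≡ 1, 7 (mod 8); ε·ε+αω+βω = 0·1+6·0+2·0 ≡ 0  ⇒  (a,b)_2 = +1.
v=17: a=17^5·(≡1), b=17^3·(≡13) mod 17; (1|17)=+1, (13|17)=+1; (−1)^{5·3·8}·(+1)^3·(+1)^5 = +1.
v=5: a=5^-2·(≡2), b=5^-1·(≡3) mod 5; (2|5)=-1, (3|5)=-1; (−1)^{-2·-1·2}·(-1)^-1·(-1)^-2 = -1.
v=7: a=7^9·(≡2), b=7^6·(≡2) mod 7; (2|7)=+1, (2|7)=+1; (−1)^{9·6·3}·(+1)^6·(+1)^9 = +1.
v=11: a=11^2·(≡9), b=11^1·(≡6) mod 11; (9|11)=+1, (6|11)=-1; (−1)^{2·1·5}·(+1)^1·(-1)^2 = +1.
v=3: a=3^-13·(≡1), b=3^-8·(≡2) mod 3; (1|3)=+1, (2|3)=-1; (−1)^{-13·-8·1}·(+1)^-8·(-1)^-13 = -1.
v=19: a=19^3·(≡6), b=19^2·(≡6) mod 19; (6|19)=+1, (6|19)=+1; (−1)^{3·2·9}·(+1)^2·(+1)^3 = +1.
(-6783, 935 / ℚ) ramifies at {3, 5}: a division algebra.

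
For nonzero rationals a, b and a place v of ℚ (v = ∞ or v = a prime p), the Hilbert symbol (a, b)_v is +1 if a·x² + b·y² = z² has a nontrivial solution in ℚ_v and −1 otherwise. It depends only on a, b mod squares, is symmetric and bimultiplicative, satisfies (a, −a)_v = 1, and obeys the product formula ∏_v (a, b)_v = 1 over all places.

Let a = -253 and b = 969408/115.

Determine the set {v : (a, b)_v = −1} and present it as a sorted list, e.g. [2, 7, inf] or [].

Mod squares: a ≡ -253, b ≡ 21505. Check v ∈ {∞, 2, 3, 5, 11, 17, 23}.
v=∞: -253 < 0 and 21505 > 0  ⇒  (a,b)_∞ = +1.
v=17: a=17^0·(≡2), b=17^1·(≡7) mod 17; (2|17)=+1, (7|17)=-1; (−1)^{0·1·8}·(+1)^1·(-1)^0 = +1.
v=11: a=11^1·(≡10), b=11^1·(≡8) mod 11; (10|11)=-1, (8|11)=-1; (−1)^{1·1·5}·(-1)^1·(-1)^1 = -1.
v=5: a=5^0·(≡2), b=5^-1·(≡1) mod 5; (2|5)=-1, (1|5)=+1; (−1)^{0·-1·2}·(-1)^-1·(+1)^0 = -1.
v=2: v_2(a)=0, v_2(b)=6; units ≡ 3, 1 (mod 8); ε·ε+αω+βω = 1·0+0·0+6·1 ≡ 0  ⇒  (a,b)_2 = +1.
v=23: a=23^1·(≡12), b=23^-1·(≡10) mod 23; (12|23)=+1, (10|23)=-1; (−1)^{1·-1·11}·(+1)^-1·(-1)^1 = +1.
v=3: a=3^0·(≡2), b=3^4·(≡1) mod 3; (2|3)=-1, (1|3)=+1; (−1)^{0·4·1}·(-1)^4·(+1)^0 = +1.
(-253, 21505 / ℚ) ramifies at {5, 11}: a division algebra.

[5, 11]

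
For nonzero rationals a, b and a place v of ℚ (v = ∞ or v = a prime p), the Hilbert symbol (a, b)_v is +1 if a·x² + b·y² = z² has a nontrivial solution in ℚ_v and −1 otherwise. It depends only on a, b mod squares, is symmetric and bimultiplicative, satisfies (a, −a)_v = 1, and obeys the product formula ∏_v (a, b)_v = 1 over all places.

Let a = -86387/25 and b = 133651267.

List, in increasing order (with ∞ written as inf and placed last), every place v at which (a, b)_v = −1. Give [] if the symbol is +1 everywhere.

[]

(a, b) ≡ (-1763, 43) mod (ℚ^×)²; places V = {2, 5, 7, 41, 43, ∞}.
(a,b)_43: α=1, u≡28; β=3, v≡4 (mod 43); (28|43)=-1, (4|43)=+1; sign (−1)^1·-1^3·+1^1 = +1.
(a,b)_7: α=2, u≡2; β=0, v≡1 (mod 7); (2|7)=+1, (1|7)=+1; sign (−1)^0·+1^0·+1^2 = +1.
(a,b)_2: α=0, β=0; u≡5, v≡3 (mod 8); ε(u)ε(v)=0·1, αω(v)=0·1, βω(u)=0·1; sum ≡ 0  ⇒  +1.
(a,b)_5: α=-2, u≡3; β=0, v≡2 (mod 5); (3|5)=-1, (2|5)=-1; sign (−1)^0·-1^0·-1^-2 = +1.
(a,b)_41: α=1, u≡1; β=2, v≡8 (mod 41); (1|41)=+1, (8|41)=+1; sign (−1)^0·+1^2·+1^1 = +1.
(a,b)_∞: sgn(-1763)=−, sgn(43)=+, so +1.
Every local symbol is +1, so the conic -1763·x² + 43·y² = z² has ℚ_v-points for all v and hence a ℚ-point; (a, b / ℚ) ≅ M_2(ℚ).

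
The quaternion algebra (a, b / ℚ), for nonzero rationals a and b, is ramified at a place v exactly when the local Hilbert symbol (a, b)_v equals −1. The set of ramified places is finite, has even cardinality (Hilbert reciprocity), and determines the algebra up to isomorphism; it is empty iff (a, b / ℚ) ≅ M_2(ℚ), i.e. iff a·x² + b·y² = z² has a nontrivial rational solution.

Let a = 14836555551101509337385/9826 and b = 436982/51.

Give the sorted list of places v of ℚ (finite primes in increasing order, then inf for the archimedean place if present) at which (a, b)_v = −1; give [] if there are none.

[3, 5, 19, 31]

(a, b) ≡ (89816610, 9282) mod (ℚ^×)²; places V = {2, 3, 5, 7, 13, 17, 19, 23, 31, ∞}.
(a,b)_7: α=16, u≡1; β=5, v≡6 (mod 7); (1|7)=+1, (6|7)=-1; sign (−1)^0·+1^5·-1^16 = +1.
(a,b)_5: α=1, u≡2; β=0, v≡2 (mod 5); (2|5)=-1, (2|5)=-1; sign (−1)^0·-1^0·-1^1 = -1.
(a,b)_13: α=3, u≡4; β=1, v≡4 (mod 13); (4|13)=+1, (4|13)=+1; sign (−1)^0·+1^1·+1^3 = +1.
(a,b)_3: α=1, u≡1; β=-1, v≡1 (mod 3); (1|3)=+1, (1|3)=+1; sign (−1)^1·+1^-1·+1^1 = -1.
(a,b)_19: α=1, u≡1; β=0, v≡3 (mod 19); (1|19)=+1, (3|19)=-1; sign (−1)^0·+1^0·-1^1 = -1.
(a,b)_17: α=-3, u≡8; β=-1, v≡16 (mod 17); (8|17)=+1, (16|17)=+1; sign (−1)^0·+1^-1·+1^-3 = +1.
(a,b)_23: α=1, u≡11; β=0, v≡1 (mod 23); (11|23)=-1, (1|23)=+1; sign (−1)^0·-1^0·+1^1 = +1.
(a,b)_31: α=1, u≡20; β=0, v≡22 (mod 31); (20|31)=+1, (22|31)=-1; sign (−1)^0·+1^0·-1^1 = -1.
(a,b)_2: α=-1, β=1; u≡1, v≡1 (mod 8); ε(u)ε(v)=0·0, αω(v)=-1·0, βω(u)=1·0; sum ≡ 0  ⇒  +1.
(a,b)_∞: sgn(89816610)=+, sgn(9282)=+, so +1.
(89816610, 9282 / ℚ) ramifies at {3, 5, 19, 31}: a division algebra.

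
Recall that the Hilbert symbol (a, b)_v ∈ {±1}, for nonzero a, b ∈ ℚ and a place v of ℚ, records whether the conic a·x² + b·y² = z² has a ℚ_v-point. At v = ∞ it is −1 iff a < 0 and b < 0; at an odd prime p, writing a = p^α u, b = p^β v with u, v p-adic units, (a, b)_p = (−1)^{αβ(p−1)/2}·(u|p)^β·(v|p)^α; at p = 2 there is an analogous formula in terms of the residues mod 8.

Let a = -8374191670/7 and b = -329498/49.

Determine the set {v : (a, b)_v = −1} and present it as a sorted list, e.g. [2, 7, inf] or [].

(a, b) ≡ (-655690, -329498) mod (ℚ^×)²; places V = {2, 5, 7, 13, 17, 19, 23, 29, ∞}.
(a,b)_29: α=1, u≡26; β=1, v≡9 (mod 29); (26|29)=-1, (9|29)=+1; sign (−1)^0·-1^1·+1^1 = -1.
(a,b)_5: α=1, u≡3; β=0, v≡3 (mod 5); (3|5)=-1, (3|5)=-1; sign (−1)^0·-1^0·-1^1 = -1.
(a,b)_17: α=1, u≡3; β=0, v≡2 (mod 17); (3|17)=-1, (2|17)=+1; sign (−1)^0·-1^0·+1^1 = +1.
(a,b)_19: α=1, u≡14; β=1, v≡16 (mod 19); (14|19)=-1, (16|19)=+1; sign (−1)^1·-1^1·+1^1 = +1.
(a,b)_13: α=2, u≡1; β=1, v≡3 (mod 13); (1|13)=+1, (3|13)=+1; sign (−1)^0·+1^1·+1^2 = +1.
(a,b)_∞: sgn(-655690)=−, sgn(-329498)=−, so -1.
(a,b)_2: α=1, β=1; u≡3, v≡3 (mod 8); ε(u)ε(v)=1·1, αω(v)=1·1, βω(u)=1·1; sum ≡ 1  ⇒  -1.
(a,b)_7: α=-1, u≡2; β=-2, v≡6 (mod 7); (2|7)=+1, (6|7)=-1; sign (−1)^0·+1^-2·-1^-1 = -1.
(a,b)_23: α=2, u≡7; β=1, v≡1 (mod 23); (7|23)=-1, (1|23)=+1; sign (−1)^0·-1^1·+1^2 = -1.
|Ram(-655690, -329498)| = 6, even; anisotropic at {2, 5, 7, 23, 29, ∞}.

[2, 5, 7, 23, 29, inf]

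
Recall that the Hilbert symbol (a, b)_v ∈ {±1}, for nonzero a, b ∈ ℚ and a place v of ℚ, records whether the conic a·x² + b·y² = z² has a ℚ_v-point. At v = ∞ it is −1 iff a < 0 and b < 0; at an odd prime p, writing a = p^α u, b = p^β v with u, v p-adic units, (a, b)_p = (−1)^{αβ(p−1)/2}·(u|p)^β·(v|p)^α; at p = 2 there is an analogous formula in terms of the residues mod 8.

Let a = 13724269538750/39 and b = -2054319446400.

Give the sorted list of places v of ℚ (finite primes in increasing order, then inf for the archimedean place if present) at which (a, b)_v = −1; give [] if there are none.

[2, 29]

Mod squares: a ≡ 1924962, b ≡ -2886. Check v ∈ {∞, 2, 3, 5, 13, 23, 29, 37}.
v=3: a=3^-1·(≡2), b=3^1·(≡1) mod 3; (2|3)=-1, (1|3)=+1; (−1)^{-1·1·1}·(-1)^1·(+1)^-1 = +1.
v=23: a=23^3·(≡17), b=23^2·(≡4) mod 23; (17|23)=-1, (4|23)=+1; (−1)^{3·2·11}·(-1)^2·(+1)^3 = +1.
v=37: a=37^1·(≡33), b=37^1·(≡1) mod 37; (33|37)=+1, (1|37)=+1; (−1)^{1·1·18}·(+1)^1·(+1)^1 = +1.
v=2: v_2(a)=1, v_2(b)=7; units ≡ 1, 5 (mod 8); ε·ε+αω+βω = 0·0+1·1+7·0 ≡ 1  ⇒  (a,b)_2 = -1.
v=13: a=13^-1·(≡10), b=13^1·(≡10) mod 13; (10|13)=+1, (10|13)=+1; (−1)^{-1·1·6}·(+1)^1·(+1)^-1 = +1.
v=∞: 1924962 > 0 and -2886 < 0  ⇒  (a,b)_∞ = +1.
v=5: a=5^4·(≡3), b=5^2·(≡4) mod 5; (3|5)=-1, (4|5)=+1; (−1)^{4·2·2}·(-1)^2·(+1)^4 = +1.
v=29: a=29^3·(≡21), b=29^2·(≡26) mod 29; (21|29)=-1, (26|29)=-1; (−1)^{3·2·14}·(-1)^2·(-1)^3 = -1.
Ram(1924962, -2886) = {2, 29}; no ℚ_2-point on the conic.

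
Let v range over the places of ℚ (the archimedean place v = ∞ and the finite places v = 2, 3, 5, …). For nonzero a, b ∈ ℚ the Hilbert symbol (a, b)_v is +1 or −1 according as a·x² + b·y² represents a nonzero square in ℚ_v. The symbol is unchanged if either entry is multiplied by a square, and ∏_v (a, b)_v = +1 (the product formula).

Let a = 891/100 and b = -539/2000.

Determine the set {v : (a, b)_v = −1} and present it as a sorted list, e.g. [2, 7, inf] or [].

[]

Mod squares: a ≡ 11, b ≡ -55. Check v ∈ {∞, 2, 3, 5, 7, 11}.
v=7: a=7^0·(≡1), b=7^2·(≡2) mod 7; (1|7)=+1, (2|7)=+1; (−1)^{0·2·3}·(+1)^2·(+1)^0 = +1.
v=3: a=3^4·(≡2), b=3^0·(≡2) mod 3; (2|3)=-1, (2|3)=-1; (−1)^{4·0·1}·(-1)^0·(-1)^4 = +1.
v=∞: 11 > 0 and -55 < 0  ⇒  (a,b)_∞ = +1.
v=11: a=11^1·(≡4), b=11^1·(≡8) mod 11; (4|11)=+1, (8|11)=-1; (−1)^{1·1·5}·(+1)^1·(-1)^1 = +1.
v=2: v_2(a)=-2, v_2(b)=-4; units ≡ 3, 1 (mod 8); ε·ε+αω+βω = 1·0+-2·0+-4·1 ≡ 0  ⇒  (a,b)_2 = +1.
v=5: a=5^-2·(≡4), b=5^-3·(≡1) mod 5; (4|5)=+1, (1|5)=+1; (−1)^{-2·-3·2}·(+1)^-3·(+1)^-2 = +1.
Ram(a, b) = ∅: the form 11·x² + -55·y² − z² is isotropic over every ℚ_v, so by Hasse–Minkowski it is isotropic over ℚ.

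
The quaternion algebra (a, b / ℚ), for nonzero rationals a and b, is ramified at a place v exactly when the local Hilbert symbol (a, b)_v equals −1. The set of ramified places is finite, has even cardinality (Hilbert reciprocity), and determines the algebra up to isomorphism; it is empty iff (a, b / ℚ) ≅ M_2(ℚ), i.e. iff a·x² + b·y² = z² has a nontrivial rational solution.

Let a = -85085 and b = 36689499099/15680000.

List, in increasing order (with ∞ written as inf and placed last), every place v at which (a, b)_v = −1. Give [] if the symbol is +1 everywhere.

[5, 17]

Mod squares: a ≡ -85085, b ≡ 22. Check v ∈ {∞, 2, 3, 5, 7, 11, 13, 17, 23, 31}.
v=5: a=5^1·(≡3), b=5^-4·(≡3) mod 5; (3|5)=-1, (3|5)=-1; (−1)^{1·-4·2}·(-1)^-4·(-1)^1 = -1.
v=17: a=17^1·(≡10), b=17^0·(≡11) mod 17; (10|17)=-1, (11|17)=-1; (−1)^{1·0·8}·(-1)^0·(-1)^1 = -1.
v=7: a=7^1·(≡4), b=7^-2·(≡4) mod 7; (4|7)=+1, (4|7)=+1; (−1)^{1·-2·3}·(+1)^-2·(+1)^1 = +1.
v=∞: -85085 < 0 and 22 > 0  ⇒  (a,b)_∞ = +1.
v=2: v_2(a)=0, v_2(b)=-9; units ≡ 3, 3 (mod 8); ε·ε+αω+βω = 1·1+0·1+-9·1 ≡ 0  ⇒  (a,b)_2 = +1.
v=11: a=11^1·(≡9), b=11^1·(≡7) mod 11; (9|11)=+1, (7|11)=-1; (−1)^{1·1·5}·(+1)^1·(-1)^1 = +1.
v=13: a=13^1·(≡7), b=13^0·(≡10) mod 13; (7|13)=-1, (10|13)=+1; (−1)^{1·0·6}·(-1)^0·(+1)^1 = +1.
v=3: a=3^0·(≡1), b=3^8·(≡1) mod 3; (1|3)=+1, (1|3)=+1; (−1)^{0·8·1}·(+1)^8·(+1)^0 = +1.
v=31: a=31^0·(≡10), b=31^2·(≡27) mod 31; (10|31)=+1, (27|31)=-1; (−1)^{0·2·15}·(+1)^2·(-1)^0 = +1.
v=23: a=23^0·(≡15), b=23^2·(≡5) mod 23; (15|23)=-1, (5|23)=-1; (−1)^{0·2·11}·(-1)^2·(-1)^0 = +1.
|Ram(-85085, 22)| = 2, even; anisotropic at {5, 17}.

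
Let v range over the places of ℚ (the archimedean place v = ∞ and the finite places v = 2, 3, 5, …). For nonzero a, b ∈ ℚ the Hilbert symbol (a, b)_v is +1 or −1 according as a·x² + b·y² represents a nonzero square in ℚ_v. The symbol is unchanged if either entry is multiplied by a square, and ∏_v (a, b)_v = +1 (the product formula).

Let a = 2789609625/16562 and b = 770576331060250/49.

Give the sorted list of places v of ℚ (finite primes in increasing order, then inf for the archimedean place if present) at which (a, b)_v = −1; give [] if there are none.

[2, 5, 13, 23]

Mod squares: a ≡ 2530, b ≡ 32890. Check v ∈ {∞, 2, 3, 5, 7, 11, 13, 23}.
v=11: a=11^3·(≡8), b=11^7·(≡1) mod 11; (8|11)=-1, (1|11)=+1; (−1)^{3·7·5}·(-1)^7·(+1)^3 = +1.
v=3: a=3^6·(≡1), b=3^0·(≡1) mod 3; (1|3)=+1, (1|3)=+1; (−1)^{6·0·1}·(+1)^0·(+1)^6 = +1.
v=5: a=5^3·(≡1), b=5^3·(≡3) mod 5; (1|5)=+1, (3|5)=-1; (−1)^{3·3·2}·(+1)^3·(-1)^3 = -1.
v=∞: 2530 > 0 and 32890 > 0  ⇒  (a,b)_∞ = +1.
v=13: a=13^-2·(≡7), b=13^1·(≡2) mod 13; (7|13)=-1, (2|13)=-1; (−1)^{-2·1·6}·(-1)^1·(-1)^-2 = -1.
v=23: a=23^1·(≡13), b=23^3·(≡1) mod 23; (13|23)=+1, (1|23)=+1; (−1)^{1·3·11}·(+1)^3·(+1)^1 = -1.
v=2: v_2(a)=-1, v_2(b)=1; units ≡ 1, 5 (mod 8); ε·ε+αω+βω = 0·0+-1·1+1·0 ≡ 1  ⇒  (a,b)_2 = -1.
v=7: a=7^-2·(≡6), b=7^-2·(≡1) mod 7; (6|7)=-1, (1|7)=+1; (−1)^{-2·-2·3}·(-1)^-2·(+1)^-2 = +1.
|Ram(2530, 32890)| = 4, even; anisotropic at {2, 5, 13, 23}.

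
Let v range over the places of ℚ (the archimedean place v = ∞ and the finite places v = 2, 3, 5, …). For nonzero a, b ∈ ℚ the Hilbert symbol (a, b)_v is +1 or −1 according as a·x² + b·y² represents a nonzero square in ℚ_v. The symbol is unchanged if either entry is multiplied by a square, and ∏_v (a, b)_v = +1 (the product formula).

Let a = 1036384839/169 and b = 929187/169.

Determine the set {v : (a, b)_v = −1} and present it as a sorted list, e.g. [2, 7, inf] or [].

[2, 31]

Mod squares: a ≡ 1271, b ≡ 43. Check v ∈ {∞, 2, 3, 7, 13, 31, 41, 43}.
v=41: a=41^1·(≡39), b=41^0·(≡9) mod 41; (39|41)=+1, (9|41)=+1; (−1)^{1·0·20}·(+1)^0·(+1)^1 = +1.
v=13: a=13^-2·(≡9), b=13^-2·(≡12) mod 13; (9|13)=+1, (12|13)=+1; (−1)^{-2·-2·6}·(+1)^-2·(+1)^-2 = +1.
v=∞: 1271 > 0 and 43 > 0  ⇒  (a,b)_∞ = +1.
v=43: a=43^2·(≡41), b=43^1·(≡21) mod 43; (41|43)=+1, (21|43)=+1; (−1)^{2·1·21}·(+1)^1·(+1)^2 = +1.
v=2: v_2(a)=0, v_2(b)=0; units ≡ 7, 3 (mod 8); ε·ε+αω+βω = 1·1+0·1+0·0 ≡ 1  ⇒  (a,b)_2 = -1.
v=7: a=7^2·(≡1), b=7^4·(≡2) mod 7; (1|7)=+1, (2|7)=+1; (−1)^{2·4·3}·(+1)^4·(+1)^2 = +1.
v=31: a=31^1·(≡7), b=31^0·(≡15) mod 31; (7|31)=+1, (15|31)=-1; (−1)^{1·0·15}·(+1)^0·(-1)^1 = -1.
v=3: a=3^2·(≡2), b=3^2·(≡1) mod 3; (2|3)=-1, (1|3)=+1; (−1)^{2·2·1}·(-1)^2·(+1)^2 = +1.
Ram(1271, 43) = {2, 31}; no ℚ_2-point on the conic.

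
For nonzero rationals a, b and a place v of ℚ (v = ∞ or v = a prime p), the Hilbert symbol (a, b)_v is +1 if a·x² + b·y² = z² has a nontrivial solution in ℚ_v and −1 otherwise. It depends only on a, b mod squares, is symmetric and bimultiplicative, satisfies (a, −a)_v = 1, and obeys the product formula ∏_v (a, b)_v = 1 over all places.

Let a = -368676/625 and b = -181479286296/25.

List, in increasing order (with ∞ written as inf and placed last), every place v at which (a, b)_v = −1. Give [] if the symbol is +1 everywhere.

[23, inf]

(a, b) ≡ (-209, -11431046) mod (ℚ^×)²; places V = {2, 3, 5, 7, 11, 19, 23, 29, 41, ∞}.
(a,b)_∞: sgn(-209)=−, sgn(-11431046)=−, so -1.
(a,b)_29: α=0, u≡20; β=1, v≡5 (mod 29); (20|29)=+1, (5|29)=+1; sign (−1)^0·+1^1·+1^0 = +1.
(a,b)_5: α=-4, u≡4; β=-2, v≡4 (mod 5); (4|5)=+1, (4|5)=+1; sign (−1)^0·+1^-2·+1^-4 = +1.
(a,b)_2: α=2, β=3; u≡7, v≡5 (mod 8); ε(u)ε(v)=1·0, αω(v)=2·1, βω(u)=3·0; sum ≡ 0  ⇒  +1.
(a,b)_7: α=2, u≡4; β=2, v≡5 (mod 7); (4|7)=+1, (5|7)=-1; sign (−1)^0·+1^2·-1^2 = +1.
(a,b)_23: α=0, u≡15; β=1, v≡15 (mod 23); (15|23)=-1, (15|23)=-1; sign (−1)^0·-1^1·-1^0 = -1.
(a,b)_11: α=1, u≡5; β=1, v≡6 (mod 11); (5|11)=+1, (6|11)=-1; sign (−1)^1·+1^1·-1^1 = +1.
(a,b)_3: α=2, u≡1; β=4, v≡1 (mod 3); (1|3)=+1, (1|3)=+1; sign (−1)^0·+1^4·+1^2 = +1.
(a,b)_19: α=1, u≡12; β=1, v≡5 (mod 19); (12|19)=-1, (5|19)=+1; sign (−1)^1·-1^1·+1^1 = +1.
(a,b)_41: α=0, u≡16; β=1, v≡29 (mod 41); (16|41)=+1, (29|41)=-1; sign (−1)^0·+1^1·-1^0 = +1.
|Ram(-209, -11431046)| = 2, even; anisotropic at {23, ∞}.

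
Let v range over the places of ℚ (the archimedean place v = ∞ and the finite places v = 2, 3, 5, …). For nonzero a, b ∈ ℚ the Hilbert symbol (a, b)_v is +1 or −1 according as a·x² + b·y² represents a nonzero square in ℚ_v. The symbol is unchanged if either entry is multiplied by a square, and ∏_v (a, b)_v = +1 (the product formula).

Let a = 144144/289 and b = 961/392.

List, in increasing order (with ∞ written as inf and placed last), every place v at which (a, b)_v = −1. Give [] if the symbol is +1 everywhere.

Mod squares: a ≡ 1001, b ≡ 2. Check v ∈ {∞, 2, 3, 7, 11, 13, 17, 31}.
v=2: v_2(a)=4, v_2(b)=-3; units ≡ 1, 1 (mod 8); ε·ε+αω+βω = 0·0+4·0+-3·0 ≡ 0  ⇒  (a,b)_2 = +1.
v=11: a=11^1·(≡1), b=11^0·(≡10) mod 11; (1|11)=+1, (10|11)=-1; (−1)^{1·0·5}·(+1)^0·(-1)^1 = -1.
v=17: a=17^-2·(≡1), b=17^0·(≡9) mod 17; (1|17)=+1, (9|17)=+1; (−1)^{-2·0·8}·(+1)^0·(+1)^-2 = +1.
v=3: a=3^2·(≡2), b=3^0·(≡2) mod 3; (2|3)=-1, (2|3)=-1; (−1)^{2·0·1}·(-1)^0·(-1)^2 = +1.
v=7: a=7^1·(≡6), b=7^-2·(≡2) mod 7; (6|7)=-1, (2|7)=+1; (−1)^{1·-2·3}·(-1)^-2·(+1)^1 = +1.
v=∞: 1001 > 0 and 2 > 0  ⇒  (a,b)_∞ = +1.
v=13: a=13^1·(≡4), b=13^0·(≡6) mod 13; (4|13)=+1, (6|13)=-1; (−1)^{1·0·6}·(+1)^0·(-1)^1 = -1.
v=31: a=31^0·(≡18), b=31^2·(≡14) mod 31; (18|31)=+1, (14|31)=+1; (−1)^{0·2·15}·(+1)^2·(+1)^0 = +1.
Ram(1001, 2) = {11, 13}; no ℚ_11-point on the conic.

[11, 13]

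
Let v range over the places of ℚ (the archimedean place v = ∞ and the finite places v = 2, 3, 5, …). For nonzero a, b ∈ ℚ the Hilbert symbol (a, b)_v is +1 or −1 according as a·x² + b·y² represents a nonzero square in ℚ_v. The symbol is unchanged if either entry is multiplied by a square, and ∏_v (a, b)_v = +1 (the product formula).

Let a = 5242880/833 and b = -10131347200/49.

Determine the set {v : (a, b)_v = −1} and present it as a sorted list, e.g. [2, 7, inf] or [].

Mod squares: a ≡ 85, b ≡ -9367. Check v ∈ {∞, 2, 5, 7, 13, 17, 19, 29}.
v=13: a=13^0·(≡6), b=13^2·(≡5) mod 13; (6|13)=-1, (5|13)=-1; (−1)^{0·2·6}·(-1)^2·(-1)^0 = +1.
v=29: a=29^0·(≡11), b=29^1·(≡20) mod 29; (11|29)=-1, (20|29)=+1; (−1)^{0·1·14}·(-1)^1·(+1)^0 = -1.
v=5: a=5^1·(≡2), b=5^2·(≡3) mod 5; (2|5)=-1, (3|5)=-1; (−1)^{1·2·2}·(-1)^2·(-1)^1 = -1.
v=17: a=17^-1·(≡11), b=17^1·(≡6) mod 17; (11|17)=-1, (6|17)=-1; (−1)^{-1·1·8}·(-1)^1·(-1)^-1 = +1.
v=7: a=7^-2·(≡2), b=7^-2·(≡5) mod 7; (2|7)=+1, (5|7)=-1; (−1)^{-2·-2·3}·(+1)^-2·(-1)^-2 = +1.
v=2: v_2(a)=20, v_2(b)=8; units ≡ 5, 1 (mod 8); ε·ε+αω+βω = 0·0+20·0+8·1 ≡ 0  ⇒  (a,b)_2 = +1.
v=∞: 85 > 0 and -9367 < 0  ⇒  (a,b)_∞ = +1.
v=19: a=19^0·(≡6), b=19^1·(≡4) mod 19; (6|19)=+1, (4|19)=+1; (−1)^{0·1·9}·(+1)^1·(+1)^0 = +1.
(85, -9367 / ℚ) ramifies at {5, 29}: a division algebra.

[5, 29]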